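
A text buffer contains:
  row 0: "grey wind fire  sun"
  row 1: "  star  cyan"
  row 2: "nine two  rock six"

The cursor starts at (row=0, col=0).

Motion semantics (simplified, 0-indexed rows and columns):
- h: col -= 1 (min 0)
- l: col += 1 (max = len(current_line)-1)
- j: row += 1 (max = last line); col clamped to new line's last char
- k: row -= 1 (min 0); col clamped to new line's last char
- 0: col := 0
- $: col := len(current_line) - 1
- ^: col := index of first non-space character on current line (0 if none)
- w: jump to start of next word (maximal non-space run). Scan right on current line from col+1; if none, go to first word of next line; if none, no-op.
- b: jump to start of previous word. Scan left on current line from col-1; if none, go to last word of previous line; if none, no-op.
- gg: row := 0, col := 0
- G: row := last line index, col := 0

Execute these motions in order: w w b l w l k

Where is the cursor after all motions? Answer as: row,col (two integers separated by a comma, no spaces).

After 1 (w): row=0 col=5 char='w'
After 2 (w): row=0 col=10 char='f'
After 3 (b): row=0 col=5 char='w'
After 4 (l): row=0 col=6 char='i'
After 5 (w): row=0 col=10 char='f'
After 6 (l): row=0 col=11 char='i'
After 7 (k): row=0 col=11 char='i'

Answer: 0,11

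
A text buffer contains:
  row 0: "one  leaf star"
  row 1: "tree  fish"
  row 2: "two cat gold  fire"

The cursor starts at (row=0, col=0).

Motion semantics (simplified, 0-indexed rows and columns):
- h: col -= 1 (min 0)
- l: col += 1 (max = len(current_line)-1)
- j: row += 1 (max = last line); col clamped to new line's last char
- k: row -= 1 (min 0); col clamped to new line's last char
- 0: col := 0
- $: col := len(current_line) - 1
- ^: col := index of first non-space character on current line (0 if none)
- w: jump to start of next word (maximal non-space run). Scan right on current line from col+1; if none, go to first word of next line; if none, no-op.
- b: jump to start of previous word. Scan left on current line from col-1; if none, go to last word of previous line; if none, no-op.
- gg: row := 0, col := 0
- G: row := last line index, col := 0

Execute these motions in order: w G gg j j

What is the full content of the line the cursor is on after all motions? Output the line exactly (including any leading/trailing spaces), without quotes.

After 1 (w): row=0 col=5 char='l'
After 2 (G): row=2 col=0 char='t'
After 3 (gg): row=0 col=0 char='o'
After 4 (j): row=1 col=0 char='t'
After 5 (j): row=2 col=0 char='t'

Answer: two cat gold  fire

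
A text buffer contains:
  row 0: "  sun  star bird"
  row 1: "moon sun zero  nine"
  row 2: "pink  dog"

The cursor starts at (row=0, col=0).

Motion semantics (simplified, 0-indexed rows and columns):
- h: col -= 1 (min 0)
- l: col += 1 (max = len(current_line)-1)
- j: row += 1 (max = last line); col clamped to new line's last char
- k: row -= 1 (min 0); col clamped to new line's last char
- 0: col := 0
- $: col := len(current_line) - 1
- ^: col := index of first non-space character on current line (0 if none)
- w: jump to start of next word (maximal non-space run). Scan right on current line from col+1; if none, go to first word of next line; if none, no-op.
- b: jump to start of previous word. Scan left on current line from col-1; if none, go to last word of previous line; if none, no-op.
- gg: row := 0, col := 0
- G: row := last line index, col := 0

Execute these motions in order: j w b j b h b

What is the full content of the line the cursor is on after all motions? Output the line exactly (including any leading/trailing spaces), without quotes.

Answer: moon sun zero  nine

Derivation:
After 1 (j): row=1 col=0 char='m'
After 2 (w): row=1 col=5 char='s'
After 3 (b): row=1 col=0 char='m'
After 4 (j): row=2 col=0 char='p'
After 5 (b): row=1 col=15 char='n'
After 6 (h): row=1 col=14 char='_'
After 7 (b): row=1 col=9 char='z'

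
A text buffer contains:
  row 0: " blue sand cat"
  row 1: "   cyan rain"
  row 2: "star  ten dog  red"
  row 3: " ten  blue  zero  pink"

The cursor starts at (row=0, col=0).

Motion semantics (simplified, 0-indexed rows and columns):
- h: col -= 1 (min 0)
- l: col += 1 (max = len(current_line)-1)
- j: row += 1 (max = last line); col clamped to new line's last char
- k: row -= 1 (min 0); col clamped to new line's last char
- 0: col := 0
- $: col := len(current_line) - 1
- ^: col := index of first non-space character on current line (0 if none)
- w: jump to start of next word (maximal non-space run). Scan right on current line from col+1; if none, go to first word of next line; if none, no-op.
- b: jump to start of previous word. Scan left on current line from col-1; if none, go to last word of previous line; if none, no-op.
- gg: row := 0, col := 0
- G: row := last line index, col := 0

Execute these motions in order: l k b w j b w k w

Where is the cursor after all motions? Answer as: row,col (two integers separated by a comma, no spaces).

After 1 (l): row=0 col=1 char='b'
After 2 (k): row=0 col=1 char='b'
After 3 (b): row=0 col=1 char='b'
After 4 (w): row=0 col=6 char='s'
After 5 (j): row=1 col=6 char='n'
After 6 (b): row=1 col=3 char='c'
After 7 (w): row=1 col=8 char='r'
After 8 (k): row=0 col=8 char='n'
After 9 (w): row=0 col=11 char='c'

Answer: 0,11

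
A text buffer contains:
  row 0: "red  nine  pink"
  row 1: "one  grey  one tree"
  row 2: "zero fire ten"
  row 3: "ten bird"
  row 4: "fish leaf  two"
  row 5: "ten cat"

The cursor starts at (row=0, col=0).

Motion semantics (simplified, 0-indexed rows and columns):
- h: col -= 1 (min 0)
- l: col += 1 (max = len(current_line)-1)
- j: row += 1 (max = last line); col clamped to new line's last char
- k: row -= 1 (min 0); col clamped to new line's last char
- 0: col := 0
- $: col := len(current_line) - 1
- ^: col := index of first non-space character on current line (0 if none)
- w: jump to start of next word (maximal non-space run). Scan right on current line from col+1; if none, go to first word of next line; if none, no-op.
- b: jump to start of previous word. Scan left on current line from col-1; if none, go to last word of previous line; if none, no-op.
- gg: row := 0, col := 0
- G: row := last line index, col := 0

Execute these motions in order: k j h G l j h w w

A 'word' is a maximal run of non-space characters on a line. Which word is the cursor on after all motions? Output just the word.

After 1 (k): row=0 col=0 char='r'
After 2 (j): row=1 col=0 char='o'
After 3 (h): row=1 col=0 char='o'
After 4 (G): row=5 col=0 char='t'
After 5 (l): row=5 col=1 char='e'
After 6 (j): row=5 col=1 char='e'
After 7 (h): row=5 col=0 char='t'
After 8 (w): row=5 col=4 char='c'
After 9 (w): row=5 col=4 char='c'

Answer: cat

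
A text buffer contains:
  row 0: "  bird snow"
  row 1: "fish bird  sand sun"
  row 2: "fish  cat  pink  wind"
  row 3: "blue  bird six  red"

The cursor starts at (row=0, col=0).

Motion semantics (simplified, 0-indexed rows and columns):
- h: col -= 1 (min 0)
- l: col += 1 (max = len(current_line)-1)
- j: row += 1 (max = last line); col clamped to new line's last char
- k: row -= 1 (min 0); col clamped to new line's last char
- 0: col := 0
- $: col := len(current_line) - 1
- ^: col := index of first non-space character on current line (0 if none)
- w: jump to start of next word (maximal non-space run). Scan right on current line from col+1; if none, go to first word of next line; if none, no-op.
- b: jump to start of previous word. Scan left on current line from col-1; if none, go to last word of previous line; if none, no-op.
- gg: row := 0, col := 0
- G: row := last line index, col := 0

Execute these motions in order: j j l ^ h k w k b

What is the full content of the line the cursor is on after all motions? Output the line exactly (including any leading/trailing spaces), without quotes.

Answer:   bird snow

Derivation:
After 1 (j): row=1 col=0 char='f'
After 2 (j): row=2 col=0 char='f'
After 3 (l): row=2 col=1 char='i'
After 4 (^): row=2 col=0 char='f'
After 5 (h): row=2 col=0 char='f'
After 6 (k): row=1 col=0 char='f'
After 7 (w): row=1 col=5 char='b'
After 8 (k): row=0 col=5 char='d'
After 9 (b): row=0 col=2 char='b'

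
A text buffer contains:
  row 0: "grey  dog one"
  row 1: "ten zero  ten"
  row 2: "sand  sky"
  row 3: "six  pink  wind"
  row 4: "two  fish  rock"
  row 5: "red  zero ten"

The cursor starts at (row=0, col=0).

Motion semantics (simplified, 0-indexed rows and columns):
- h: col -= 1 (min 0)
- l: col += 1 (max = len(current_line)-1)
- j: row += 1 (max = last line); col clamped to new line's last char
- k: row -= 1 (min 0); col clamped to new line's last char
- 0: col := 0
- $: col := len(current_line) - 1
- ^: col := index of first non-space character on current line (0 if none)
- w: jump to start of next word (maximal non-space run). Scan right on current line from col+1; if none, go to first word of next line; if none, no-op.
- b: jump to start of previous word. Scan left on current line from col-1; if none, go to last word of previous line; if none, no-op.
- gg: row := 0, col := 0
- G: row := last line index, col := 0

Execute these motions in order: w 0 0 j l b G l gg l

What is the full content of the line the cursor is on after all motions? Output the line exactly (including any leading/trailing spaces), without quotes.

After 1 (w): row=0 col=6 char='d'
After 2 (0): row=0 col=0 char='g'
After 3 (0): row=0 col=0 char='g'
After 4 (j): row=1 col=0 char='t'
After 5 (l): row=1 col=1 char='e'
After 6 (b): row=1 col=0 char='t'
After 7 (G): row=5 col=0 char='r'
After 8 (l): row=5 col=1 char='e'
After 9 (gg): row=0 col=0 char='g'
After 10 (l): row=0 col=1 char='r'

Answer: grey  dog one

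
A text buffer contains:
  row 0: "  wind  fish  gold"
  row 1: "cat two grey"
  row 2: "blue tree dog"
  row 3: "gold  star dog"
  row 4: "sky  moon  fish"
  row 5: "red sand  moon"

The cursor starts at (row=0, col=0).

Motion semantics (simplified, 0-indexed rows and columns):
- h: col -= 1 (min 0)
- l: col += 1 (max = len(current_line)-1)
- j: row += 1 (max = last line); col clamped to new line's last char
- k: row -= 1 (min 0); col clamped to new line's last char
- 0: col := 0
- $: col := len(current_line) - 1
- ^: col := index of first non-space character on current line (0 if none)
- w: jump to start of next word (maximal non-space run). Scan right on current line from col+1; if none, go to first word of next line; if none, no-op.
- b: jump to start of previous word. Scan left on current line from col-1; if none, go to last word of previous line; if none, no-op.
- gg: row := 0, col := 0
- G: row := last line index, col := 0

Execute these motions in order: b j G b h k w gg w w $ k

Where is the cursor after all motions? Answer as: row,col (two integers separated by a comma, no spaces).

Answer: 0,17

Derivation:
After 1 (b): row=0 col=0 char='_'
After 2 (j): row=1 col=0 char='c'
After 3 (G): row=5 col=0 char='r'
After 4 (b): row=4 col=11 char='f'
After 5 (h): row=4 col=10 char='_'
After 6 (k): row=3 col=10 char='_'
After 7 (w): row=3 col=11 char='d'
After 8 (gg): row=0 col=0 char='_'
After 9 (w): row=0 col=2 char='w'
After 10 (w): row=0 col=8 char='f'
After 11 ($): row=0 col=17 char='d'
After 12 (k): row=0 col=17 char='d'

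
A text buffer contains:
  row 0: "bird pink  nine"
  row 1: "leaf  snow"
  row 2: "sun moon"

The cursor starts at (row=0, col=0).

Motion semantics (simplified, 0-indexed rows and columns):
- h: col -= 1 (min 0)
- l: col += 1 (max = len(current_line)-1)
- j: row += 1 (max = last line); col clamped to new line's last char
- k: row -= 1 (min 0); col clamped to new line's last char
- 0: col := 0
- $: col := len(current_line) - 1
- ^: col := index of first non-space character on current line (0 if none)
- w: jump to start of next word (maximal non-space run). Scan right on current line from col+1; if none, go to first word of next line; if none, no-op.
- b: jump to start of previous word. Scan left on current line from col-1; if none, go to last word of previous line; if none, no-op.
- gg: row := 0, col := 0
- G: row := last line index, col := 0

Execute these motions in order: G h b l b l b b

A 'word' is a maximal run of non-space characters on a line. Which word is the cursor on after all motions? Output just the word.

Answer: leaf

Derivation:
After 1 (G): row=2 col=0 char='s'
After 2 (h): row=2 col=0 char='s'
After 3 (b): row=1 col=6 char='s'
After 4 (l): row=1 col=7 char='n'
After 5 (b): row=1 col=6 char='s'
After 6 (l): row=1 col=7 char='n'
After 7 (b): row=1 col=6 char='s'
After 8 (b): row=1 col=0 char='l'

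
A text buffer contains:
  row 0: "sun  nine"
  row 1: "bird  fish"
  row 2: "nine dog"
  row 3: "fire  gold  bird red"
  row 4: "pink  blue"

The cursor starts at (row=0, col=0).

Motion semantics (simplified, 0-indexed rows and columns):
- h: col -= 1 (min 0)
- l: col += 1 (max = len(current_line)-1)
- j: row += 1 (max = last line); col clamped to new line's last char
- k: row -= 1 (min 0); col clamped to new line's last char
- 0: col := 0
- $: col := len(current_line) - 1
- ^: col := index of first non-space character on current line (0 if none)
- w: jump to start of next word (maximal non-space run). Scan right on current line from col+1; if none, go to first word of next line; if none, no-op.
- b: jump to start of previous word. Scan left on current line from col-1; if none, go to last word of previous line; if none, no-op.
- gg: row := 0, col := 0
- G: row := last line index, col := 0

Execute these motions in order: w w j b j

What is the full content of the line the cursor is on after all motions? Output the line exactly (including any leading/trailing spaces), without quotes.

Answer: nine dog

Derivation:
After 1 (w): row=0 col=5 char='n'
After 2 (w): row=1 col=0 char='b'
After 3 (j): row=2 col=0 char='n'
After 4 (b): row=1 col=6 char='f'
After 5 (j): row=2 col=6 char='o'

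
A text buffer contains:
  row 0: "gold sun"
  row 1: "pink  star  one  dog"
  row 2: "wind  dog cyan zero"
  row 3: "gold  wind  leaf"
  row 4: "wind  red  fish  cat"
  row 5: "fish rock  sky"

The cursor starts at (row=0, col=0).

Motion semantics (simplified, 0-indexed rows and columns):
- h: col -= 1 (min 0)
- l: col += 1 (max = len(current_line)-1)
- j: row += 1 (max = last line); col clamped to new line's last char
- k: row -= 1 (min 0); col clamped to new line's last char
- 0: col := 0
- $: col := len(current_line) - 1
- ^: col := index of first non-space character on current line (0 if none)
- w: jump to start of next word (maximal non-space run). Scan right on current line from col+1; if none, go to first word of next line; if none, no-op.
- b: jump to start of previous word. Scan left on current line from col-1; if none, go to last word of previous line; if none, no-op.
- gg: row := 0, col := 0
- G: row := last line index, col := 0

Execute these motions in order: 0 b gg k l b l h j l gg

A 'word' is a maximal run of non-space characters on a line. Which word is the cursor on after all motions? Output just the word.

After 1 (0): row=0 col=0 char='g'
After 2 (b): row=0 col=0 char='g'
After 3 (gg): row=0 col=0 char='g'
After 4 (k): row=0 col=0 char='g'
After 5 (l): row=0 col=1 char='o'
After 6 (b): row=0 col=0 char='g'
After 7 (l): row=0 col=1 char='o'
After 8 (h): row=0 col=0 char='g'
After 9 (j): row=1 col=0 char='p'
After 10 (l): row=1 col=1 char='i'
After 11 (gg): row=0 col=0 char='g'

Answer: gold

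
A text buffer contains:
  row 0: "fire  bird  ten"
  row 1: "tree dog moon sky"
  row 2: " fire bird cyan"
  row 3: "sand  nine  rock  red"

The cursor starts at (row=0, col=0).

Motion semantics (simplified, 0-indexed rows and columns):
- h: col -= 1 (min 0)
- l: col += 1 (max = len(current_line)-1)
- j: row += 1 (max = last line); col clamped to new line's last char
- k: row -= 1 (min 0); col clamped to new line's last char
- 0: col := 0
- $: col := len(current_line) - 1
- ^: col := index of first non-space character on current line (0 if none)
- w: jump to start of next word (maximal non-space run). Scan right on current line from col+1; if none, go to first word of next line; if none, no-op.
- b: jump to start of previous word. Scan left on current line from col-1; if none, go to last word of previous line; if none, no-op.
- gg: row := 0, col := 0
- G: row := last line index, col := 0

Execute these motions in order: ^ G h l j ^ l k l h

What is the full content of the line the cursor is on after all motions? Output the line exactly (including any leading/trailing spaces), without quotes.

Answer:  fire bird cyan

Derivation:
After 1 (^): row=0 col=0 char='f'
After 2 (G): row=3 col=0 char='s'
After 3 (h): row=3 col=0 char='s'
After 4 (l): row=3 col=1 char='a'
After 5 (j): row=3 col=1 char='a'
After 6 (^): row=3 col=0 char='s'
After 7 (l): row=3 col=1 char='a'
After 8 (k): row=2 col=1 char='f'
After 9 (l): row=2 col=2 char='i'
After 10 (h): row=2 col=1 char='f'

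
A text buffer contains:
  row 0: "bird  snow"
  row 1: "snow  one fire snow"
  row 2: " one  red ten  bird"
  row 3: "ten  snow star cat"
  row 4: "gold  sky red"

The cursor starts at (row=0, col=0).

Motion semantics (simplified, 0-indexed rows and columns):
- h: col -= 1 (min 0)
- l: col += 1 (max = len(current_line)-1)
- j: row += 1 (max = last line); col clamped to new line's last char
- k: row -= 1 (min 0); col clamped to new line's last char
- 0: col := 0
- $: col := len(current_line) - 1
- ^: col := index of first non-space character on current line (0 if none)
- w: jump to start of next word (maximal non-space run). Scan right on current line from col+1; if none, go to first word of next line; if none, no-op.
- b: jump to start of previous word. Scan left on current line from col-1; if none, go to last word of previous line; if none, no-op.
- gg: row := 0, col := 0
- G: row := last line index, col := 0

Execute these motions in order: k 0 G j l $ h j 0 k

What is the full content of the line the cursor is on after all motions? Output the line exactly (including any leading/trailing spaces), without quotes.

Answer: ten  snow star cat

Derivation:
After 1 (k): row=0 col=0 char='b'
After 2 (0): row=0 col=0 char='b'
After 3 (G): row=4 col=0 char='g'
After 4 (j): row=4 col=0 char='g'
After 5 (l): row=4 col=1 char='o'
After 6 ($): row=4 col=12 char='d'
After 7 (h): row=4 col=11 char='e'
After 8 (j): row=4 col=11 char='e'
After 9 (0): row=4 col=0 char='g'
After 10 (k): row=3 col=0 char='t'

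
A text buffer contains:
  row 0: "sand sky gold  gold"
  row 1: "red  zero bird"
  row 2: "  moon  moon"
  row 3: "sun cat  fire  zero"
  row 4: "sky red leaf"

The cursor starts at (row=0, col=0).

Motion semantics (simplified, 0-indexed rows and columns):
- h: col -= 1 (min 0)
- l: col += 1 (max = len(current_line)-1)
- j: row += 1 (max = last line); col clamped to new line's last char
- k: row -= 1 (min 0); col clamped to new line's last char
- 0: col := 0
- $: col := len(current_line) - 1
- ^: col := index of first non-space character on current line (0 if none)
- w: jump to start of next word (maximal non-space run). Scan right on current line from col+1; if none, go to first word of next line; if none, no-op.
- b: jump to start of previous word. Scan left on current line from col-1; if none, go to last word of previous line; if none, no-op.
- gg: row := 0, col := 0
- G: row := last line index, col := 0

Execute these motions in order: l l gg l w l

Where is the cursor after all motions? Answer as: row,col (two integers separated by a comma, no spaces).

After 1 (l): row=0 col=1 char='a'
After 2 (l): row=0 col=2 char='n'
After 3 (gg): row=0 col=0 char='s'
After 4 (l): row=0 col=1 char='a'
After 5 (w): row=0 col=5 char='s'
After 6 (l): row=0 col=6 char='k'

Answer: 0,6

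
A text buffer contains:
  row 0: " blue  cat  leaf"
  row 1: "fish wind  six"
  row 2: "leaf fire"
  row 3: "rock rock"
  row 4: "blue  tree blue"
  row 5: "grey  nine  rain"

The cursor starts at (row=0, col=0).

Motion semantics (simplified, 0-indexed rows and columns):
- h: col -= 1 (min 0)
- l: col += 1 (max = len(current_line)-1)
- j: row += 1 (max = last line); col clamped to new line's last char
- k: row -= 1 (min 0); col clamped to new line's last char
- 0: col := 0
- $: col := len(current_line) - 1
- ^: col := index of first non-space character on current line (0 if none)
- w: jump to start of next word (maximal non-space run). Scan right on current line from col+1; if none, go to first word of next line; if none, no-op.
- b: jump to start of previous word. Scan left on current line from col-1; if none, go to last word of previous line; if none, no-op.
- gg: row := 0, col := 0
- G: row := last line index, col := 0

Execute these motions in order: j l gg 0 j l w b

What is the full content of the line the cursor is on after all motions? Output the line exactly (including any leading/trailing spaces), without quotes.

Answer: fish wind  six

Derivation:
After 1 (j): row=1 col=0 char='f'
After 2 (l): row=1 col=1 char='i'
After 3 (gg): row=0 col=0 char='_'
After 4 (0): row=0 col=0 char='_'
After 5 (j): row=1 col=0 char='f'
After 6 (l): row=1 col=1 char='i'
After 7 (w): row=1 col=5 char='w'
After 8 (b): row=1 col=0 char='f'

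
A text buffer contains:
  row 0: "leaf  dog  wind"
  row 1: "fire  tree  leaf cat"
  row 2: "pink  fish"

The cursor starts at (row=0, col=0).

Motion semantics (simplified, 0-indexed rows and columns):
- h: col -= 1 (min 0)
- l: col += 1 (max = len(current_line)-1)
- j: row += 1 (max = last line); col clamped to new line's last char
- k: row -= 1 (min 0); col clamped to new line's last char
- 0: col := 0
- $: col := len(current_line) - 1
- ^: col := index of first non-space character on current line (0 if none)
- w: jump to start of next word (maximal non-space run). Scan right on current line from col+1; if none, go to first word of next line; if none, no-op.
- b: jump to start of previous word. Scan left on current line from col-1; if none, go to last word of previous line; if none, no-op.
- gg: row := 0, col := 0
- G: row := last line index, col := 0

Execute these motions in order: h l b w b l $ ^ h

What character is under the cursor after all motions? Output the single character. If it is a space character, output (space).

After 1 (h): row=0 col=0 char='l'
After 2 (l): row=0 col=1 char='e'
After 3 (b): row=0 col=0 char='l'
After 4 (w): row=0 col=6 char='d'
After 5 (b): row=0 col=0 char='l'
After 6 (l): row=0 col=1 char='e'
After 7 ($): row=0 col=14 char='d'
After 8 (^): row=0 col=0 char='l'
After 9 (h): row=0 col=0 char='l'

Answer: l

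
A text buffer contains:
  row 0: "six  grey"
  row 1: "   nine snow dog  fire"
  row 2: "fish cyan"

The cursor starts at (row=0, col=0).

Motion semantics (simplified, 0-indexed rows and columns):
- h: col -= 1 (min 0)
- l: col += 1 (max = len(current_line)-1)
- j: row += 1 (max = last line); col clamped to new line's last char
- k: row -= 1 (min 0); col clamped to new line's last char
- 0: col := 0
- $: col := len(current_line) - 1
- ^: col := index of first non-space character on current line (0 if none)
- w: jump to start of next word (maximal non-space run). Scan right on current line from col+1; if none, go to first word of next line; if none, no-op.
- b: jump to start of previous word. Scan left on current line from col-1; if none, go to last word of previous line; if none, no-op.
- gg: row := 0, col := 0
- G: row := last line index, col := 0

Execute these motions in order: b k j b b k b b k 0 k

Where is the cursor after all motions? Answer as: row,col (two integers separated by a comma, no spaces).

Answer: 0,0

Derivation:
After 1 (b): row=0 col=0 char='s'
After 2 (k): row=0 col=0 char='s'
After 3 (j): row=1 col=0 char='_'
After 4 (b): row=0 col=5 char='g'
After 5 (b): row=0 col=0 char='s'
After 6 (k): row=0 col=0 char='s'
After 7 (b): row=0 col=0 char='s'
After 8 (b): row=0 col=0 char='s'
After 9 (k): row=0 col=0 char='s'
After 10 (0): row=0 col=0 char='s'
After 11 (k): row=0 col=0 char='s'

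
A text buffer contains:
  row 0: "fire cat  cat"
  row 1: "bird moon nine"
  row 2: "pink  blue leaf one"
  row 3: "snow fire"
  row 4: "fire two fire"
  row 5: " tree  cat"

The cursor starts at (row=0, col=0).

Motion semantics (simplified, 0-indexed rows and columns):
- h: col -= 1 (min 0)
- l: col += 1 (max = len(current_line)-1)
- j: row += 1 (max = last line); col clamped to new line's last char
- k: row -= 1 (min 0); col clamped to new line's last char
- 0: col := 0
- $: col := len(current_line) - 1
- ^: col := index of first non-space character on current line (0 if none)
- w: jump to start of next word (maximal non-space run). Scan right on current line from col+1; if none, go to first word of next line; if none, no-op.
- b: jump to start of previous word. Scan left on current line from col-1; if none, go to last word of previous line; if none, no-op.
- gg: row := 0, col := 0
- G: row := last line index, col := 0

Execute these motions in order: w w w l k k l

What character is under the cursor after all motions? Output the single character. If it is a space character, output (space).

Answer: r

Derivation:
After 1 (w): row=0 col=5 char='c'
After 2 (w): row=0 col=10 char='c'
After 3 (w): row=1 col=0 char='b'
After 4 (l): row=1 col=1 char='i'
After 5 (k): row=0 col=1 char='i'
After 6 (k): row=0 col=1 char='i'
After 7 (l): row=0 col=2 char='r'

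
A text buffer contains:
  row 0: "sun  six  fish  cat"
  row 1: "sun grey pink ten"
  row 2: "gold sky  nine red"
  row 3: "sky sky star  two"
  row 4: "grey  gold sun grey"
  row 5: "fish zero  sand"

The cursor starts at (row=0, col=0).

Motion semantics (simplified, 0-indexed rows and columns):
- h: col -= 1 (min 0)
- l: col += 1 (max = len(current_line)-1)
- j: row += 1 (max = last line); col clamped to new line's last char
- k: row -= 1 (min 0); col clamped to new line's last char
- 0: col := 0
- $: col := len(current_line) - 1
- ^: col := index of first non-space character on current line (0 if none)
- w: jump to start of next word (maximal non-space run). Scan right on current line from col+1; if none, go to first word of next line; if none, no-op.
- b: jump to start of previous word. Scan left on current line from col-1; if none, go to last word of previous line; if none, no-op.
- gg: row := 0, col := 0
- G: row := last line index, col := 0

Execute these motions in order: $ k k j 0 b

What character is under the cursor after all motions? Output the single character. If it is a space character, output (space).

After 1 ($): row=0 col=18 char='t'
After 2 (k): row=0 col=18 char='t'
After 3 (k): row=0 col=18 char='t'
After 4 (j): row=1 col=16 char='n'
After 5 (0): row=1 col=0 char='s'
After 6 (b): row=0 col=16 char='c'

Answer: c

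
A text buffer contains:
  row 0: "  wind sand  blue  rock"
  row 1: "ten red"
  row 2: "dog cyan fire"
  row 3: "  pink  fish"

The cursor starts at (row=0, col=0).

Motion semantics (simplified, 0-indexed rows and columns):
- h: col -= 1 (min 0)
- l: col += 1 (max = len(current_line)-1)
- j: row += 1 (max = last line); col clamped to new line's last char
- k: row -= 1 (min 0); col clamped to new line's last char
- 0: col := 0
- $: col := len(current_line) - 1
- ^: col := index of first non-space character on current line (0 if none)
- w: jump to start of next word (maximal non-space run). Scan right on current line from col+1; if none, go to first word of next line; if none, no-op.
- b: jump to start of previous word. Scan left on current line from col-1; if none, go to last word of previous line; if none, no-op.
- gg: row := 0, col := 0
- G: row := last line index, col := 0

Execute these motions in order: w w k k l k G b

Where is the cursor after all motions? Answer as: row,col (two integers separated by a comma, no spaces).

After 1 (w): row=0 col=2 char='w'
After 2 (w): row=0 col=7 char='s'
After 3 (k): row=0 col=7 char='s'
After 4 (k): row=0 col=7 char='s'
After 5 (l): row=0 col=8 char='a'
After 6 (k): row=0 col=8 char='a'
After 7 (G): row=3 col=0 char='_'
After 8 (b): row=2 col=9 char='f'

Answer: 2,9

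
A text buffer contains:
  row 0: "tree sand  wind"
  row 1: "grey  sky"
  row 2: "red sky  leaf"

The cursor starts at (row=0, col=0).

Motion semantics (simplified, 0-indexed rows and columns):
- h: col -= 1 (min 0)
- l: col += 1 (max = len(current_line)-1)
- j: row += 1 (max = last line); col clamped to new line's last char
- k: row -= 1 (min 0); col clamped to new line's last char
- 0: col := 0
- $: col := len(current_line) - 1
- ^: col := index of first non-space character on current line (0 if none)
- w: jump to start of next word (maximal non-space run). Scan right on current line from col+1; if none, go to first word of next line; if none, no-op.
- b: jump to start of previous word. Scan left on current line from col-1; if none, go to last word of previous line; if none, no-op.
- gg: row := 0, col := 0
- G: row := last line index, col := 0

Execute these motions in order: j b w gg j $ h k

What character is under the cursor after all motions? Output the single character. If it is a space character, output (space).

Answer: n

Derivation:
After 1 (j): row=1 col=0 char='g'
After 2 (b): row=0 col=11 char='w'
After 3 (w): row=1 col=0 char='g'
After 4 (gg): row=0 col=0 char='t'
After 5 (j): row=1 col=0 char='g'
After 6 ($): row=1 col=8 char='y'
After 7 (h): row=1 col=7 char='k'
After 8 (k): row=0 col=7 char='n'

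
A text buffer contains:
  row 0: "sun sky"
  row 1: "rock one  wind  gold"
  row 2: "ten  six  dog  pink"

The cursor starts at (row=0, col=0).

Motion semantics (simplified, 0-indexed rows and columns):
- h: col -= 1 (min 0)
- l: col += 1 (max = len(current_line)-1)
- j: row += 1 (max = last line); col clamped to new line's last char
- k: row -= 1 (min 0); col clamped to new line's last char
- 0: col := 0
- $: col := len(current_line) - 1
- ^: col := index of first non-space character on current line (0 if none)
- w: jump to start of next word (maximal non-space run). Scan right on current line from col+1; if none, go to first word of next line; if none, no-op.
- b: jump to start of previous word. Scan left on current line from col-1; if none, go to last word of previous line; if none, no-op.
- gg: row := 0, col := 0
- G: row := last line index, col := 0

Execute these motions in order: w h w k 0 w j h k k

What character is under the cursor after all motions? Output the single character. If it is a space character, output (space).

Answer: (space)

Derivation:
After 1 (w): row=0 col=4 char='s'
After 2 (h): row=0 col=3 char='_'
After 3 (w): row=0 col=4 char='s'
After 4 (k): row=0 col=4 char='s'
After 5 (0): row=0 col=0 char='s'
After 6 (w): row=0 col=4 char='s'
After 7 (j): row=1 col=4 char='_'
After 8 (h): row=1 col=3 char='k'
After 9 (k): row=0 col=3 char='_'
After 10 (k): row=0 col=3 char='_'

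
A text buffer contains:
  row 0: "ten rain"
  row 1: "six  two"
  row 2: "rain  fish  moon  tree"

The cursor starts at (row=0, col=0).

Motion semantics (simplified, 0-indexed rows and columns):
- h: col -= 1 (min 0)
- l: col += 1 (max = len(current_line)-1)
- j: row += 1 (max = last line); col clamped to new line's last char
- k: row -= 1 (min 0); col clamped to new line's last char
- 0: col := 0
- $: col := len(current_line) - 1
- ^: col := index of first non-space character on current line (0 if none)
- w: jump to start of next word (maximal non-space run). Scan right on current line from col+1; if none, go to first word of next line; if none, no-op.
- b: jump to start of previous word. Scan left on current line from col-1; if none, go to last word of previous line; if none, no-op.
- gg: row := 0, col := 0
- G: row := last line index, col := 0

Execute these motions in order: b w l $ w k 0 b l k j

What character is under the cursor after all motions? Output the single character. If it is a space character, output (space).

After 1 (b): row=0 col=0 char='t'
After 2 (w): row=0 col=4 char='r'
After 3 (l): row=0 col=5 char='a'
After 4 ($): row=0 col=7 char='n'
After 5 (w): row=1 col=0 char='s'
After 6 (k): row=0 col=0 char='t'
After 7 (0): row=0 col=0 char='t'
After 8 (b): row=0 col=0 char='t'
After 9 (l): row=0 col=1 char='e'
After 10 (k): row=0 col=1 char='e'
After 11 (j): row=1 col=1 char='i'

Answer: i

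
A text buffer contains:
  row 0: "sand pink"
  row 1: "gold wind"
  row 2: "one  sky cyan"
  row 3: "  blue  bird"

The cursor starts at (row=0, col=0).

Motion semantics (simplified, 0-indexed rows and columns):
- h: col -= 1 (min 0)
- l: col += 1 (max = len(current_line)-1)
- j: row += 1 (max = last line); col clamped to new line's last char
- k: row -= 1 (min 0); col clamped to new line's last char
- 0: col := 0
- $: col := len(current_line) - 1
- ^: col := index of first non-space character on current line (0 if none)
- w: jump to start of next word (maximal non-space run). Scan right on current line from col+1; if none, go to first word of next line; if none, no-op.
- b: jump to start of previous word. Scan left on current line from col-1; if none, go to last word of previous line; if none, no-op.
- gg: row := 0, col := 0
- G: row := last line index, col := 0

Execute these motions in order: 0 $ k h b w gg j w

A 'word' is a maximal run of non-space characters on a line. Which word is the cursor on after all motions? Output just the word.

After 1 (0): row=0 col=0 char='s'
After 2 ($): row=0 col=8 char='k'
After 3 (k): row=0 col=8 char='k'
After 4 (h): row=0 col=7 char='n'
After 5 (b): row=0 col=5 char='p'
After 6 (w): row=1 col=0 char='g'
After 7 (gg): row=0 col=0 char='s'
After 8 (j): row=1 col=0 char='g'
After 9 (w): row=1 col=5 char='w'

Answer: wind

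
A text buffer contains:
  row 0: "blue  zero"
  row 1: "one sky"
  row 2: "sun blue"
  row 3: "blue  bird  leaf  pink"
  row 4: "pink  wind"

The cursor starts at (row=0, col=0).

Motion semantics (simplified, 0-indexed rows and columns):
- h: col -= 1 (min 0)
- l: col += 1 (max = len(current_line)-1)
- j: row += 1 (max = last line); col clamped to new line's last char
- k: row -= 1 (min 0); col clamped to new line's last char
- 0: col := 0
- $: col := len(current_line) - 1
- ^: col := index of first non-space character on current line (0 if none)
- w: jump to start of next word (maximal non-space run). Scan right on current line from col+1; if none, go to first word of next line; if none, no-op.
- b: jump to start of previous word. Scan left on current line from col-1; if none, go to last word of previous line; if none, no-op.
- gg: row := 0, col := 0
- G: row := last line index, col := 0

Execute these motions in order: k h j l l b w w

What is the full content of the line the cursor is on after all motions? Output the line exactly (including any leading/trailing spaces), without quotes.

Answer: sun blue

Derivation:
After 1 (k): row=0 col=0 char='b'
After 2 (h): row=0 col=0 char='b'
After 3 (j): row=1 col=0 char='o'
After 4 (l): row=1 col=1 char='n'
After 5 (l): row=1 col=2 char='e'
After 6 (b): row=1 col=0 char='o'
After 7 (w): row=1 col=4 char='s'
After 8 (w): row=2 col=0 char='s'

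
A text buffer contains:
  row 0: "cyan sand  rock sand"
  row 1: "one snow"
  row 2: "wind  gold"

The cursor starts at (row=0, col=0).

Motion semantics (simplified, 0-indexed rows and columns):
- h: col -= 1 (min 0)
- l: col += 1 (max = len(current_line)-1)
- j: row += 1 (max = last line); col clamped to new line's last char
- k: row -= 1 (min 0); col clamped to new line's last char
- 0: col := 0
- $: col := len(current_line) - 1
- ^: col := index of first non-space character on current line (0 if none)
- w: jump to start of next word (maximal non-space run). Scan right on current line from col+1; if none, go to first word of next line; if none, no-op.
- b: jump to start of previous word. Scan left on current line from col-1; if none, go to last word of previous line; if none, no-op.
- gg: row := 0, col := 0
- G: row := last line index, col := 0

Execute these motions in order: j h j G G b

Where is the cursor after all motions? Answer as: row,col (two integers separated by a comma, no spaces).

Answer: 1,4

Derivation:
After 1 (j): row=1 col=0 char='o'
After 2 (h): row=1 col=0 char='o'
After 3 (j): row=2 col=0 char='w'
After 4 (G): row=2 col=0 char='w'
After 5 (G): row=2 col=0 char='w'
After 6 (b): row=1 col=4 char='s'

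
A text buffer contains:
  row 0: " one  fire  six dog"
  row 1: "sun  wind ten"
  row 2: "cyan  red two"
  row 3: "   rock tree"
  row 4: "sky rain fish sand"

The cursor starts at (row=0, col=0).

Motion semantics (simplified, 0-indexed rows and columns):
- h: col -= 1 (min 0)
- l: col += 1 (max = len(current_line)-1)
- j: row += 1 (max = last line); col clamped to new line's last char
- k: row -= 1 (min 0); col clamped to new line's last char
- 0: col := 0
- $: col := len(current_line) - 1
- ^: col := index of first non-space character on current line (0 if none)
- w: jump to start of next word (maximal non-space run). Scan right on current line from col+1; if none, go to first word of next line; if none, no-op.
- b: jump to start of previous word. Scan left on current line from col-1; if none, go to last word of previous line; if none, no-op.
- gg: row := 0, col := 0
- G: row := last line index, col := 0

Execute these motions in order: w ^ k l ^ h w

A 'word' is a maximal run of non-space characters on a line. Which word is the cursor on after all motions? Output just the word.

Answer: one

Derivation:
After 1 (w): row=0 col=1 char='o'
After 2 (^): row=0 col=1 char='o'
After 3 (k): row=0 col=1 char='o'
After 4 (l): row=0 col=2 char='n'
After 5 (^): row=0 col=1 char='o'
After 6 (h): row=0 col=0 char='_'
After 7 (w): row=0 col=1 char='o'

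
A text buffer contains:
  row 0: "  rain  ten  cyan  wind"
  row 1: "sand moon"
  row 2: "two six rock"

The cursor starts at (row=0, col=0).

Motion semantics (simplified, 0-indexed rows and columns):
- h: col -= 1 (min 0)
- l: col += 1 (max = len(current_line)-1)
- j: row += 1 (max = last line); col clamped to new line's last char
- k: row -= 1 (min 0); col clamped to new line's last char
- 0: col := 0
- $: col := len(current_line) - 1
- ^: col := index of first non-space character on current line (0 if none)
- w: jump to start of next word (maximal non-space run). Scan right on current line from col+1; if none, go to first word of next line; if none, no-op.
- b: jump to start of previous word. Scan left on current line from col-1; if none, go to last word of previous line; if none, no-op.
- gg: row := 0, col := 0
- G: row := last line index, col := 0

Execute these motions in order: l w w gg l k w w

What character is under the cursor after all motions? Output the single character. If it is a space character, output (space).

Answer: t

Derivation:
After 1 (l): row=0 col=1 char='_'
After 2 (w): row=0 col=2 char='r'
After 3 (w): row=0 col=8 char='t'
After 4 (gg): row=0 col=0 char='_'
After 5 (l): row=0 col=1 char='_'
After 6 (k): row=0 col=1 char='_'
After 7 (w): row=0 col=2 char='r'
After 8 (w): row=0 col=8 char='t'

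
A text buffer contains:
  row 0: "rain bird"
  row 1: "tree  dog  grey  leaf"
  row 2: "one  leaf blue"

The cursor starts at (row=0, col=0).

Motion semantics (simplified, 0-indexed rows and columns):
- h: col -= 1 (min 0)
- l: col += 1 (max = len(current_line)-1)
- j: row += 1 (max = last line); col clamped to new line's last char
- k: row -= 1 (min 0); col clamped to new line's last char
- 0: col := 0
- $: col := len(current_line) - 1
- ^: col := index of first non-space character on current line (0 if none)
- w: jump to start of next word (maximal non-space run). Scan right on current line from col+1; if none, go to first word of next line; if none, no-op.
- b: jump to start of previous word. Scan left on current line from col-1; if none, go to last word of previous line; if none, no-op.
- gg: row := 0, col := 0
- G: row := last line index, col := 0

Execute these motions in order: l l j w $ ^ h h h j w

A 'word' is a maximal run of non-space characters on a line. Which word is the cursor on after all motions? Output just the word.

Answer: leaf

Derivation:
After 1 (l): row=0 col=1 char='a'
After 2 (l): row=0 col=2 char='i'
After 3 (j): row=1 col=2 char='e'
After 4 (w): row=1 col=6 char='d'
After 5 ($): row=1 col=20 char='f'
After 6 (^): row=1 col=0 char='t'
After 7 (h): row=1 col=0 char='t'
After 8 (h): row=1 col=0 char='t'
After 9 (h): row=1 col=0 char='t'
After 10 (j): row=2 col=0 char='o'
After 11 (w): row=2 col=5 char='l'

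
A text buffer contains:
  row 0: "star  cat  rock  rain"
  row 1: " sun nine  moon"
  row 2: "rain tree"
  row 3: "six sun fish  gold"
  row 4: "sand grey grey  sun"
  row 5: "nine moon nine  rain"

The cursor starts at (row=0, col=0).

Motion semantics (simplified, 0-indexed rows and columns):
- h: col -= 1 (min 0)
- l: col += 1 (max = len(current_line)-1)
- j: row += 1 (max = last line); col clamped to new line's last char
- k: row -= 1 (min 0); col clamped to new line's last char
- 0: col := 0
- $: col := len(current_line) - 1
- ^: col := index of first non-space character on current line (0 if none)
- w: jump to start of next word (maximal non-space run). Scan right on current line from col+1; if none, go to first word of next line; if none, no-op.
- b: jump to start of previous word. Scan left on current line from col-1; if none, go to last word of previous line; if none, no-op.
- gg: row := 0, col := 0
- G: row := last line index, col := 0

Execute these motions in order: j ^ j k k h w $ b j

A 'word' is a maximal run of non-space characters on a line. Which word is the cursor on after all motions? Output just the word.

Answer: moon

Derivation:
After 1 (j): row=1 col=0 char='_'
After 2 (^): row=1 col=1 char='s'
After 3 (j): row=2 col=1 char='a'
After 4 (k): row=1 col=1 char='s'
After 5 (k): row=0 col=1 char='t'
After 6 (h): row=0 col=0 char='s'
After 7 (w): row=0 col=6 char='c'
After 8 ($): row=0 col=20 char='n'
After 9 (b): row=0 col=17 char='r'
After 10 (j): row=1 col=14 char='n'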